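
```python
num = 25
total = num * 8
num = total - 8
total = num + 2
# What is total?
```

Trace (tracking total):
num = 25  # -> num = 25
total = num * 8  # -> total = 200
num = total - 8  # -> num = 192
total = num + 2  # -> total = 194

Answer: 194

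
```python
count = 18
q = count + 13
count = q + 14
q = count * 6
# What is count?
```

Answer: 45

Derivation:
Trace (tracking count):
count = 18  # -> count = 18
q = count + 13  # -> q = 31
count = q + 14  # -> count = 45
q = count * 6  # -> q = 270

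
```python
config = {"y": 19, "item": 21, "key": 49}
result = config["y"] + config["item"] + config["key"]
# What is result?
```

Trace (tracking result):
config = {'y': 19, 'item': 21, 'key': 49}  # -> config = {'y': 19, 'item': 21, 'key': 49}
result = config['y'] + config['item'] + config['key']  # -> result = 89

Answer: 89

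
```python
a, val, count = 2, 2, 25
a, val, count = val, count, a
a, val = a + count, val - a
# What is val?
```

Answer: 23

Derivation:
Trace (tracking val):
a, val, count = (2, 2, 25)  # -> a = 2, val = 2, count = 25
a, val, count = (val, count, a)  # -> a = 2, val = 25, count = 2
a, val = (a + count, val - a)  # -> a = 4, val = 23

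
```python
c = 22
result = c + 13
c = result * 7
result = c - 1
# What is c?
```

Answer: 245

Derivation:
Trace (tracking c):
c = 22  # -> c = 22
result = c + 13  # -> result = 35
c = result * 7  # -> c = 245
result = c - 1  # -> result = 244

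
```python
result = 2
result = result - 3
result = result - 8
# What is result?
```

Answer: -9

Derivation:
Trace (tracking result):
result = 2  # -> result = 2
result = result - 3  # -> result = -1
result = result - 8  # -> result = -9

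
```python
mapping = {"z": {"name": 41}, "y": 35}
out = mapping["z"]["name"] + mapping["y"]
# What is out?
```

Answer: 76

Derivation:
Trace (tracking out):
mapping = {'z': {'name': 41}, 'y': 35}  # -> mapping = {'z': {'name': 41}, 'y': 35}
out = mapping['z']['name'] + mapping['y']  # -> out = 76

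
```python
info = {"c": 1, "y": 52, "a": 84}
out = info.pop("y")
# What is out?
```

Answer: 52

Derivation:
Trace (tracking out):
info = {'c': 1, 'y': 52, 'a': 84}  # -> info = {'c': 1, 'y': 52, 'a': 84}
out = info.pop('y')  # -> out = 52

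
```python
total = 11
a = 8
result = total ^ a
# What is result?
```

Answer: 3

Derivation:
Trace (tracking result):
total = 11  # -> total = 11
a = 8  # -> a = 8
result = total ^ a  # -> result = 3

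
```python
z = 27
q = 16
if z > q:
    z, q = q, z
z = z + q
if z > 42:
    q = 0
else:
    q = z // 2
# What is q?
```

Answer: 0

Derivation:
Trace (tracking q):
z = 27  # -> z = 27
q = 16  # -> q = 16
if z > q:  # condition is True
    z, q = (q, z)  # -> z = 16, q = 27
z = z + q  # -> z = 43
if z > 42:  # condition is True
    q = 0  # -> q = 0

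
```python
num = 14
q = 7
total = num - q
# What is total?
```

Answer: 7

Derivation:
Trace (tracking total):
num = 14  # -> num = 14
q = 7  # -> q = 7
total = num - q  # -> total = 7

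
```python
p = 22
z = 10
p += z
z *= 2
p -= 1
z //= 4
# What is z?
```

Answer: 5

Derivation:
Trace (tracking z):
p = 22  # -> p = 22
z = 10  # -> z = 10
p += z  # -> p = 32
z *= 2  # -> z = 20
p -= 1  # -> p = 31
z //= 4  # -> z = 5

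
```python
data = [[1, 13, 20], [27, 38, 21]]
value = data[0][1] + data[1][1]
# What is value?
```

Answer: 51

Derivation:
Trace (tracking value):
data = [[1, 13, 20], [27, 38, 21]]  # -> data = [[1, 13, 20], [27, 38, 21]]
value = data[0][1] + data[1][1]  # -> value = 51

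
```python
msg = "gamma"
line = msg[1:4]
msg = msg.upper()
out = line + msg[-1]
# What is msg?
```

Trace (tracking msg):
msg = 'gamma'  # -> msg = 'gamma'
line = msg[1:4]  # -> line = 'amm'
msg = msg.upper()  # -> msg = 'GAMMA'
out = line + msg[-1]  # -> out = 'ammA'

Answer: 'GAMMA'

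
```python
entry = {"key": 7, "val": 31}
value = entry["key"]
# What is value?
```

Answer: 7

Derivation:
Trace (tracking value):
entry = {'key': 7, 'val': 31}  # -> entry = {'key': 7, 'val': 31}
value = entry['key']  # -> value = 7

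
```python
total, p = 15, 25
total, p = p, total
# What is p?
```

Answer: 15

Derivation:
Trace (tracking p):
total, p = (15, 25)  # -> total = 15, p = 25
total, p = (p, total)  # -> total = 25, p = 15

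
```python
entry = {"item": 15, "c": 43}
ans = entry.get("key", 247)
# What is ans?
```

Answer: 247

Derivation:
Trace (tracking ans):
entry = {'item': 15, 'c': 43}  # -> entry = {'item': 15, 'c': 43}
ans = entry.get('key', 247)  # -> ans = 247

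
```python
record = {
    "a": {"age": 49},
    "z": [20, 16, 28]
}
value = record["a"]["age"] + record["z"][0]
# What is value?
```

Answer: 69

Derivation:
Trace (tracking value):
record = {'a': {'age': 49}, 'z': [20, 16, 28]}  # -> record = {'a': {'age': 49}, 'z': [20, 16, 28]}
value = record['a']['age'] + record['z'][0]  # -> value = 69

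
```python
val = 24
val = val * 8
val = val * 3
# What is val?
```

Trace (tracking val):
val = 24  # -> val = 24
val = val * 8  # -> val = 192
val = val * 3  # -> val = 576

Answer: 576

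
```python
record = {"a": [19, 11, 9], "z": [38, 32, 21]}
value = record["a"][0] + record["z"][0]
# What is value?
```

Answer: 57

Derivation:
Trace (tracking value):
record = {'a': [19, 11, 9], 'z': [38, 32, 21]}  # -> record = {'a': [19, 11, 9], 'z': [38, 32, 21]}
value = record['a'][0] + record['z'][0]  # -> value = 57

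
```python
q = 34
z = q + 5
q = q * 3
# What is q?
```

Trace (tracking q):
q = 34  # -> q = 34
z = q + 5  # -> z = 39
q = q * 3  # -> q = 102

Answer: 102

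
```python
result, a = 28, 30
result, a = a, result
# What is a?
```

Trace (tracking a):
result, a = (28, 30)  # -> result = 28, a = 30
result, a = (a, result)  # -> result = 30, a = 28

Answer: 28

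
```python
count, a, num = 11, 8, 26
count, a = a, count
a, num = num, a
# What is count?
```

Answer: 8

Derivation:
Trace (tracking count):
count, a, num = (11, 8, 26)  # -> count = 11, a = 8, num = 26
count, a = (a, count)  # -> count = 8, a = 11
a, num = (num, a)  # -> a = 26, num = 11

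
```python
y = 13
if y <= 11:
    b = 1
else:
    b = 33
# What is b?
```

Answer: 33

Derivation:
Trace (tracking b):
y = 13  # -> y = 13
if y <= 11:  # condition is False
else:
    b = 33  # -> b = 33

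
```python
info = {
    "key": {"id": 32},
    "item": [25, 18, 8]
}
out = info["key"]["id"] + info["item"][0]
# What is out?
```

Trace (tracking out):
info = {'key': {'id': 32}, 'item': [25, 18, 8]}  # -> info = {'key': {'id': 32}, 'item': [25, 18, 8]}
out = info['key']['id'] + info['item'][0]  # -> out = 57

Answer: 57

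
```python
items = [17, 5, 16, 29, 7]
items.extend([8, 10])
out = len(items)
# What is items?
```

Trace (tracking items):
items = [17, 5, 16, 29, 7]  # -> items = [17, 5, 16, 29, 7]
items.extend([8, 10])  # -> items = [17, 5, 16, 29, 7, 8, 10]
out = len(items)  # -> out = 7

Answer: [17, 5, 16, 29, 7, 8, 10]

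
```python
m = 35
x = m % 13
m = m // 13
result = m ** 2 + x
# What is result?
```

Answer: 13

Derivation:
Trace (tracking result):
m = 35  # -> m = 35
x = m % 13  # -> x = 9
m = m // 13  # -> m = 2
result = m ** 2 + x  # -> result = 13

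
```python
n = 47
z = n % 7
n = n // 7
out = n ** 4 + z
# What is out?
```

Trace (tracking out):
n = 47  # -> n = 47
z = n % 7  # -> z = 5
n = n // 7  # -> n = 6
out = n ** 4 + z  # -> out = 1301

Answer: 1301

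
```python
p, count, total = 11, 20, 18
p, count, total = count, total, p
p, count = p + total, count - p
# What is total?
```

Answer: 11

Derivation:
Trace (tracking total):
p, count, total = (11, 20, 18)  # -> p = 11, count = 20, total = 18
p, count, total = (count, total, p)  # -> p = 20, count = 18, total = 11
p, count = (p + total, count - p)  # -> p = 31, count = -2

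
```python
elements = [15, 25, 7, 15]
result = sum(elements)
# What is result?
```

Answer: 62

Derivation:
Trace (tracking result):
elements = [15, 25, 7, 15]  # -> elements = [15, 25, 7, 15]
result = sum(elements)  # -> result = 62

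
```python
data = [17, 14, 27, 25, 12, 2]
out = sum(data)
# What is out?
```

Answer: 97

Derivation:
Trace (tracking out):
data = [17, 14, 27, 25, 12, 2]  # -> data = [17, 14, 27, 25, 12, 2]
out = sum(data)  # -> out = 97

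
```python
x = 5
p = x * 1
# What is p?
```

Answer: 5

Derivation:
Trace (tracking p):
x = 5  # -> x = 5
p = x * 1  # -> p = 5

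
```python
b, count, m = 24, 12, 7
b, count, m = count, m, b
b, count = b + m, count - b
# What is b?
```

Answer: 36

Derivation:
Trace (tracking b):
b, count, m = (24, 12, 7)  # -> b = 24, count = 12, m = 7
b, count, m = (count, m, b)  # -> b = 12, count = 7, m = 24
b, count = (b + m, count - b)  # -> b = 36, count = -5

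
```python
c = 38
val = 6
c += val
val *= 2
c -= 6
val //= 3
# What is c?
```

Trace (tracking c):
c = 38  # -> c = 38
val = 6  # -> val = 6
c += val  # -> c = 44
val *= 2  # -> val = 12
c -= 6  # -> c = 38
val //= 3  # -> val = 4

Answer: 38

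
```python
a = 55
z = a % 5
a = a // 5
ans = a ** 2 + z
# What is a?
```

Answer: 11

Derivation:
Trace (tracking a):
a = 55  # -> a = 55
z = a % 5  # -> z = 0
a = a // 5  # -> a = 11
ans = a ** 2 + z  # -> ans = 121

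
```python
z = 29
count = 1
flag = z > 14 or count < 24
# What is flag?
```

Trace (tracking flag):
z = 29  # -> z = 29
count = 1  # -> count = 1
flag = z > 14 or count < 24  # -> flag = True

Answer: True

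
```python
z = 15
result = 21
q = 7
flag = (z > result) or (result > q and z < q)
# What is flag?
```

Answer: False

Derivation:
Trace (tracking flag):
z = 15  # -> z = 15
result = 21  # -> result = 21
q = 7  # -> q = 7
flag = z > result or (result > q and z < q)  # -> flag = False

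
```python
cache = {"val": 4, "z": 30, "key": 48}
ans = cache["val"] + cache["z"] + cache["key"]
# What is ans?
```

Trace (tracking ans):
cache = {'val': 4, 'z': 30, 'key': 48}  # -> cache = {'val': 4, 'z': 30, 'key': 48}
ans = cache['val'] + cache['z'] + cache['key']  # -> ans = 82

Answer: 82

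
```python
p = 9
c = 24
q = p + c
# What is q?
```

Answer: 33

Derivation:
Trace (tracking q):
p = 9  # -> p = 9
c = 24  # -> c = 24
q = p + c  # -> q = 33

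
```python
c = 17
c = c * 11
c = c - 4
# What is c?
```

Trace (tracking c):
c = 17  # -> c = 17
c = c * 11  # -> c = 187
c = c - 4  # -> c = 183

Answer: 183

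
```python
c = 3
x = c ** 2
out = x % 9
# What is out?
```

Answer: 0

Derivation:
Trace (tracking out):
c = 3  # -> c = 3
x = c ** 2  # -> x = 9
out = x % 9  # -> out = 0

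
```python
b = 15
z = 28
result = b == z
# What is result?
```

Answer: False

Derivation:
Trace (tracking result):
b = 15  # -> b = 15
z = 28  # -> z = 28
result = b == z  # -> result = False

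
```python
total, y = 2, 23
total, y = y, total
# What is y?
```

Answer: 2

Derivation:
Trace (tracking y):
total, y = (2, 23)  # -> total = 2, y = 23
total, y = (y, total)  # -> total = 23, y = 2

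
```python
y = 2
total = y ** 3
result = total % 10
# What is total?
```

Trace (tracking total):
y = 2  # -> y = 2
total = y ** 3  # -> total = 8
result = total % 10  # -> result = 8

Answer: 8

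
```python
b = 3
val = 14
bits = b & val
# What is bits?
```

Answer: 2

Derivation:
Trace (tracking bits):
b = 3  # -> b = 3
val = 14  # -> val = 14
bits = b & val  # -> bits = 2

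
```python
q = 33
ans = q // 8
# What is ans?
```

Answer: 4

Derivation:
Trace (tracking ans):
q = 33  # -> q = 33
ans = q // 8  # -> ans = 4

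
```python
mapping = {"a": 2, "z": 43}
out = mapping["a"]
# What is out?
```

Answer: 2

Derivation:
Trace (tracking out):
mapping = {'a': 2, 'z': 43}  # -> mapping = {'a': 2, 'z': 43}
out = mapping['a']  # -> out = 2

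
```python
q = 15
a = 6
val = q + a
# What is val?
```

Answer: 21

Derivation:
Trace (tracking val):
q = 15  # -> q = 15
a = 6  # -> a = 6
val = q + a  # -> val = 21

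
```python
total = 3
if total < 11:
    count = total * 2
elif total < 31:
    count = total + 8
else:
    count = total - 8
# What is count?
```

Answer: 6

Derivation:
Trace (tracking count):
total = 3  # -> total = 3
if total < 11:  # condition is True
    count = total * 2  # -> count = 6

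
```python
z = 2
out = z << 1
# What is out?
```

Answer: 4

Derivation:
Trace (tracking out):
z = 2  # -> z = 2
out = z << 1  # -> out = 4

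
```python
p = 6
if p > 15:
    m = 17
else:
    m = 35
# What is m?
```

Answer: 35

Derivation:
Trace (tracking m):
p = 6  # -> p = 6
if p > 15:  # condition is False
else:
    m = 35  # -> m = 35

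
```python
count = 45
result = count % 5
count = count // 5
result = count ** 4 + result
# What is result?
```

Trace (tracking result):
count = 45  # -> count = 45
result = count % 5  # -> result = 0
count = count // 5  # -> count = 9
result = count ** 4 + result  # -> result = 6561

Answer: 6561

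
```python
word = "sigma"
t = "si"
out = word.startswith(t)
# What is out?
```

Trace (tracking out):
word = 'sigma'  # -> word = 'sigma'
t = 'si'  # -> t = 'si'
out = word.startswith(t)  # -> out = True

Answer: True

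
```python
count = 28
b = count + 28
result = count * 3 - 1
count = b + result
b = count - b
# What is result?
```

Answer: 83

Derivation:
Trace (tracking result):
count = 28  # -> count = 28
b = count + 28  # -> b = 56
result = count * 3 - 1  # -> result = 83
count = b + result  # -> count = 139
b = count - b  # -> b = 83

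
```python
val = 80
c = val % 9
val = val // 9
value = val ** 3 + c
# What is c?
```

Answer: 8

Derivation:
Trace (tracking c):
val = 80  # -> val = 80
c = val % 9  # -> c = 8
val = val // 9  # -> val = 8
value = val ** 3 + c  # -> value = 520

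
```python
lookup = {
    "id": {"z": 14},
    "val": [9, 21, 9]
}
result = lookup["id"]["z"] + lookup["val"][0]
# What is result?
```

Answer: 23

Derivation:
Trace (tracking result):
lookup = {'id': {'z': 14}, 'val': [9, 21, 9]}  # -> lookup = {'id': {'z': 14}, 'val': [9, 21, 9]}
result = lookup['id']['z'] + lookup['val'][0]  # -> result = 23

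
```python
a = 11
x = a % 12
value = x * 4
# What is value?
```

Trace (tracking value):
a = 11  # -> a = 11
x = a % 12  # -> x = 11
value = x * 4  # -> value = 44

Answer: 44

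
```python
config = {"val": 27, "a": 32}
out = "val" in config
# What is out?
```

Trace (tracking out):
config = {'val': 27, 'a': 32}  # -> config = {'val': 27, 'a': 32}
out = 'val' in config  # -> out = True

Answer: True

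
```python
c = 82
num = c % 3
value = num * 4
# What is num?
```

Trace (tracking num):
c = 82  # -> c = 82
num = c % 3  # -> num = 1
value = num * 4  # -> value = 4

Answer: 1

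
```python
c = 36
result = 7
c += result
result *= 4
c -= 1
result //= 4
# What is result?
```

Answer: 7

Derivation:
Trace (tracking result):
c = 36  # -> c = 36
result = 7  # -> result = 7
c += result  # -> c = 43
result *= 4  # -> result = 28
c -= 1  # -> c = 42
result //= 4  # -> result = 7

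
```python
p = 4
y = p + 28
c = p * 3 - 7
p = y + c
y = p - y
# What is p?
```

Trace (tracking p):
p = 4  # -> p = 4
y = p + 28  # -> y = 32
c = p * 3 - 7  # -> c = 5
p = y + c  # -> p = 37
y = p - y  # -> y = 5

Answer: 37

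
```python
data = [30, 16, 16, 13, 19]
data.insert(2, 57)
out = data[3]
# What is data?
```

Answer: [30, 16, 57, 16, 13, 19]

Derivation:
Trace (tracking data):
data = [30, 16, 16, 13, 19]  # -> data = [30, 16, 16, 13, 19]
data.insert(2, 57)  # -> data = [30, 16, 57, 16, 13, 19]
out = data[3]  # -> out = 16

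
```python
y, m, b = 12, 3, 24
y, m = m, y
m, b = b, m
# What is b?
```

Answer: 12

Derivation:
Trace (tracking b):
y, m, b = (12, 3, 24)  # -> y = 12, m = 3, b = 24
y, m = (m, y)  # -> y = 3, m = 12
m, b = (b, m)  # -> m = 24, b = 12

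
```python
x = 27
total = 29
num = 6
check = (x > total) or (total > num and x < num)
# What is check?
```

Trace (tracking check):
x = 27  # -> x = 27
total = 29  # -> total = 29
num = 6  # -> num = 6
check = x > total or (total > num and x < num)  # -> check = False

Answer: False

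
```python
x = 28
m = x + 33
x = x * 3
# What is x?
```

Answer: 84

Derivation:
Trace (tracking x):
x = 28  # -> x = 28
m = x + 33  # -> m = 61
x = x * 3  # -> x = 84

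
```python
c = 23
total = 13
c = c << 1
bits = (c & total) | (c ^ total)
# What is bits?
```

Trace (tracking bits):
c = 23  # -> c = 23
total = 13  # -> total = 13
c = c << 1  # -> c = 46
bits = c & total | c ^ total  # -> bits = 47

Answer: 47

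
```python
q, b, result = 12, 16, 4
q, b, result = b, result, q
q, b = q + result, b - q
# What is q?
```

Trace (tracking q):
q, b, result = (12, 16, 4)  # -> q = 12, b = 16, result = 4
q, b, result = (b, result, q)  # -> q = 16, b = 4, result = 12
q, b = (q + result, b - q)  # -> q = 28, b = -12

Answer: 28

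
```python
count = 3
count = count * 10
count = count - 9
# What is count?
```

Answer: 21

Derivation:
Trace (tracking count):
count = 3  # -> count = 3
count = count * 10  # -> count = 30
count = count - 9  # -> count = 21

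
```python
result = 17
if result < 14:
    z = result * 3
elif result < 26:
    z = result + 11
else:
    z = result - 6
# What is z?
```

Trace (tracking z):
result = 17  # -> result = 17
if result < 14:  # condition is False
elif result < 26:  # condition is True
    z = result + 11  # -> z = 28

Answer: 28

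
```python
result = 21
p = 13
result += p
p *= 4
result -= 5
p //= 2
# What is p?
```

Answer: 26

Derivation:
Trace (tracking p):
result = 21  # -> result = 21
p = 13  # -> p = 13
result += p  # -> result = 34
p *= 4  # -> p = 52
result -= 5  # -> result = 29
p //= 2  # -> p = 26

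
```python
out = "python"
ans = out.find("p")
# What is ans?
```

Answer: 0

Derivation:
Trace (tracking ans):
out = 'python'  # -> out = 'python'
ans = out.find('p')  # -> ans = 0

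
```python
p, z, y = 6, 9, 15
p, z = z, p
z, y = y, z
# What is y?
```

Trace (tracking y):
p, z, y = (6, 9, 15)  # -> p = 6, z = 9, y = 15
p, z = (z, p)  # -> p = 9, z = 6
z, y = (y, z)  # -> z = 15, y = 6

Answer: 6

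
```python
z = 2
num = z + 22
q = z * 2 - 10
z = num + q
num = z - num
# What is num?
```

Trace (tracking num):
z = 2  # -> z = 2
num = z + 22  # -> num = 24
q = z * 2 - 10  # -> q = -6
z = num + q  # -> z = 18
num = z - num  # -> num = -6

Answer: -6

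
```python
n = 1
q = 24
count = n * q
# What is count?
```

Answer: 24

Derivation:
Trace (tracking count):
n = 1  # -> n = 1
q = 24  # -> q = 24
count = n * q  # -> count = 24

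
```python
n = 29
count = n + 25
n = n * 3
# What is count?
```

Trace (tracking count):
n = 29  # -> n = 29
count = n + 25  # -> count = 54
n = n * 3  # -> n = 87

Answer: 54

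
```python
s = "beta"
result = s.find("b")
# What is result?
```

Answer: 0

Derivation:
Trace (tracking result):
s = 'beta'  # -> s = 'beta'
result = s.find('b')  # -> result = 0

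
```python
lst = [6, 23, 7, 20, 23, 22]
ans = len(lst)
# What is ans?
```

Trace (tracking ans):
lst = [6, 23, 7, 20, 23, 22]  # -> lst = [6, 23, 7, 20, 23, 22]
ans = len(lst)  # -> ans = 6

Answer: 6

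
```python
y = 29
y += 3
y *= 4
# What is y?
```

Trace (tracking y):
y = 29  # -> y = 29
y += 3  # -> y = 32
y *= 4  # -> y = 128

Answer: 128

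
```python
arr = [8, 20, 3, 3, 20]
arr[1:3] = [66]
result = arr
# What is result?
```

Trace (tracking result):
arr = [8, 20, 3, 3, 20]  # -> arr = [8, 20, 3, 3, 20]
arr[1:3] = [66]  # -> arr = [8, 66, 3, 20]
result = arr  # -> result = [8, 66, 3, 20]

Answer: [8, 66, 3, 20]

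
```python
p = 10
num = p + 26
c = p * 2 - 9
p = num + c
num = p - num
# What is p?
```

Trace (tracking p):
p = 10  # -> p = 10
num = p + 26  # -> num = 36
c = p * 2 - 9  # -> c = 11
p = num + c  # -> p = 47
num = p - num  # -> num = 11

Answer: 47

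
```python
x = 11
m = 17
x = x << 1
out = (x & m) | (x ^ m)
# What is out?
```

Answer: 23

Derivation:
Trace (tracking out):
x = 11  # -> x = 11
m = 17  # -> m = 17
x = x << 1  # -> x = 22
out = x & m | x ^ m  # -> out = 23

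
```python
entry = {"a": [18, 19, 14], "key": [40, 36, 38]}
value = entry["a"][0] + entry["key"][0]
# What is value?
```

Trace (tracking value):
entry = {'a': [18, 19, 14], 'key': [40, 36, 38]}  # -> entry = {'a': [18, 19, 14], 'key': [40, 36, 38]}
value = entry['a'][0] + entry['key'][0]  # -> value = 58

Answer: 58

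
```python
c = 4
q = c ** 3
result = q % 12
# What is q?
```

Answer: 64

Derivation:
Trace (tracking q):
c = 4  # -> c = 4
q = c ** 3  # -> q = 64
result = q % 12  # -> result = 4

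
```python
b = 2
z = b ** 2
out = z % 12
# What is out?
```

Answer: 4

Derivation:
Trace (tracking out):
b = 2  # -> b = 2
z = b ** 2  # -> z = 4
out = z % 12  # -> out = 4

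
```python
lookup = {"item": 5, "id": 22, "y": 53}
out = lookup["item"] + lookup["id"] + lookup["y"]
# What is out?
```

Trace (tracking out):
lookup = {'item': 5, 'id': 22, 'y': 53}  # -> lookup = {'item': 5, 'id': 22, 'y': 53}
out = lookup['item'] + lookup['id'] + lookup['y']  # -> out = 80

Answer: 80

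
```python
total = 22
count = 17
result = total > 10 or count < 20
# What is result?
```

Answer: True

Derivation:
Trace (tracking result):
total = 22  # -> total = 22
count = 17  # -> count = 17
result = total > 10 or count < 20  # -> result = True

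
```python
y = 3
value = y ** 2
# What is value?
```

Answer: 9

Derivation:
Trace (tracking value):
y = 3  # -> y = 3
value = y ** 2  # -> value = 9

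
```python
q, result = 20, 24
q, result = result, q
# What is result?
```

Trace (tracking result):
q, result = (20, 24)  # -> q = 20, result = 24
q, result = (result, q)  # -> q = 24, result = 20

Answer: 20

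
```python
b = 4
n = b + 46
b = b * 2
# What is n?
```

Trace (tracking n):
b = 4  # -> b = 4
n = b + 46  # -> n = 50
b = b * 2  # -> b = 8

Answer: 50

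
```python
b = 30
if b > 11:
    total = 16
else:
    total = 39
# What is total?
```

Trace (tracking total):
b = 30  # -> b = 30
if b > 11:  # condition is True
    total = 16  # -> total = 16

Answer: 16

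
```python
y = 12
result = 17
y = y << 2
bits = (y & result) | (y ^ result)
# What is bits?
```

Trace (tracking bits):
y = 12  # -> y = 12
result = 17  # -> result = 17
y = y << 2  # -> y = 48
bits = y & result | y ^ result  # -> bits = 49

Answer: 49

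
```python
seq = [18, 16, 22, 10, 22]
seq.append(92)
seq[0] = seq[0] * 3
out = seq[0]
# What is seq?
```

Trace (tracking seq):
seq = [18, 16, 22, 10, 22]  # -> seq = [18, 16, 22, 10, 22]
seq.append(92)  # -> seq = [18, 16, 22, 10, 22, 92]
seq[0] = seq[0] * 3  # -> seq = [54, 16, 22, 10, 22, 92]
out = seq[0]  # -> out = 54

Answer: [54, 16, 22, 10, 22, 92]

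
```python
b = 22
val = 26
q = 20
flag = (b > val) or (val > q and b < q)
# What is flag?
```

Trace (tracking flag):
b = 22  # -> b = 22
val = 26  # -> val = 26
q = 20  # -> q = 20
flag = b > val or (val > q and b < q)  # -> flag = False

Answer: False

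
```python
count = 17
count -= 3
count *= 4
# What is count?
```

Answer: 56

Derivation:
Trace (tracking count):
count = 17  # -> count = 17
count -= 3  # -> count = 14
count *= 4  # -> count = 56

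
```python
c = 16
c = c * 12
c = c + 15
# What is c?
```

Answer: 207

Derivation:
Trace (tracking c):
c = 16  # -> c = 16
c = c * 12  # -> c = 192
c = c + 15  # -> c = 207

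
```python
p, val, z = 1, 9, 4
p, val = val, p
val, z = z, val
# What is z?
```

Answer: 1

Derivation:
Trace (tracking z):
p, val, z = (1, 9, 4)  # -> p = 1, val = 9, z = 4
p, val = (val, p)  # -> p = 9, val = 1
val, z = (z, val)  # -> val = 4, z = 1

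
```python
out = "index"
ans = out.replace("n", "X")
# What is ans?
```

Trace (tracking ans):
out = 'index'  # -> out = 'index'
ans = out.replace('n', 'X')  # -> ans = 'iXdex'

Answer: 'iXdex'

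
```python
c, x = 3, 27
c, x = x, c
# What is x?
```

Trace (tracking x):
c, x = (3, 27)  # -> c = 3, x = 27
c, x = (x, c)  # -> c = 27, x = 3

Answer: 3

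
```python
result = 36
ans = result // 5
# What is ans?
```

Answer: 7

Derivation:
Trace (tracking ans):
result = 36  # -> result = 36
ans = result // 5  # -> ans = 7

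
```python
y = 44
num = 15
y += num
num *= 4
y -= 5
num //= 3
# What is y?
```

Trace (tracking y):
y = 44  # -> y = 44
num = 15  # -> num = 15
y += num  # -> y = 59
num *= 4  # -> num = 60
y -= 5  # -> y = 54
num //= 3  # -> num = 20

Answer: 54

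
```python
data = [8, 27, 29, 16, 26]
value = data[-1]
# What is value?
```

Answer: 26

Derivation:
Trace (tracking value):
data = [8, 27, 29, 16, 26]  # -> data = [8, 27, 29, 16, 26]
value = data[-1]  # -> value = 26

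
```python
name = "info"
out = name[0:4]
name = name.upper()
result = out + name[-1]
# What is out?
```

Trace (tracking out):
name = 'info'  # -> name = 'info'
out = name[0:4]  # -> out = 'info'
name = name.upper()  # -> name = 'INFO'
result = out + name[-1]  # -> result = 'infoO'

Answer: 'info'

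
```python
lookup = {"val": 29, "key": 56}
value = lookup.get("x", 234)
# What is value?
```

Answer: 234

Derivation:
Trace (tracking value):
lookup = {'val': 29, 'key': 56}  # -> lookup = {'val': 29, 'key': 56}
value = lookup.get('x', 234)  # -> value = 234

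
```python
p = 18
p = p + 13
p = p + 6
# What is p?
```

Answer: 37

Derivation:
Trace (tracking p):
p = 18  # -> p = 18
p = p + 13  # -> p = 31
p = p + 6  # -> p = 37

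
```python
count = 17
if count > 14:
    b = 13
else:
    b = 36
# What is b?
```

Trace (tracking b):
count = 17  # -> count = 17
if count > 14:  # condition is True
    b = 13  # -> b = 13

Answer: 13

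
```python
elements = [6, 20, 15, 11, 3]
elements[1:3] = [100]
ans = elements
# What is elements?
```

Trace (tracking elements):
elements = [6, 20, 15, 11, 3]  # -> elements = [6, 20, 15, 11, 3]
elements[1:3] = [100]  # -> elements = [6, 100, 11, 3]
ans = elements  # -> ans = [6, 100, 11, 3]

Answer: [6, 100, 11, 3]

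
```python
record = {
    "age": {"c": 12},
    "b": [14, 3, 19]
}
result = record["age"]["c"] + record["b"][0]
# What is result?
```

Trace (tracking result):
record = {'age': {'c': 12}, 'b': [14, 3, 19]}  # -> record = {'age': {'c': 12}, 'b': [14, 3, 19]}
result = record['age']['c'] + record['b'][0]  # -> result = 26

Answer: 26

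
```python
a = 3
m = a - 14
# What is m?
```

Answer: -11

Derivation:
Trace (tracking m):
a = 3  # -> a = 3
m = a - 14  # -> m = -11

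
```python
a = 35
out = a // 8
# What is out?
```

Answer: 4

Derivation:
Trace (tracking out):
a = 35  # -> a = 35
out = a // 8  # -> out = 4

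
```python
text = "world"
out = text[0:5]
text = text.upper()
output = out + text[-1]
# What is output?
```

Trace (tracking output):
text = 'world'  # -> text = 'world'
out = text[0:5]  # -> out = 'world'
text = text.upper()  # -> text = 'WORLD'
output = out + text[-1]  # -> output = 'worldD'

Answer: 'worldD'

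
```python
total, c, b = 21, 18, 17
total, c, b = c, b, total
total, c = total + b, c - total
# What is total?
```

Trace (tracking total):
total, c, b = (21, 18, 17)  # -> total = 21, c = 18, b = 17
total, c, b = (c, b, total)  # -> total = 18, c = 17, b = 21
total, c = (total + b, c - total)  # -> total = 39, c = -1

Answer: 39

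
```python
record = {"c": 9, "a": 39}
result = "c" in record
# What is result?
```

Answer: True

Derivation:
Trace (tracking result):
record = {'c': 9, 'a': 39}  # -> record = {'c': 9, 'a': 39}
result = 'c' in record  # -> result = True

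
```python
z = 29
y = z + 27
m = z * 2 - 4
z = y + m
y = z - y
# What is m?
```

Trace (tracking m):
z = 29  # -> z = 29
y = z + 27  # -> y = 56
m = z * 2 - 4  # -> m = 54
z = y + m  # -> z = 110
y = z - y  # -> y = 54

Answer: 54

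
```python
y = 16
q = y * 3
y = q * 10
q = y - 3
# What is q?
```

Trace (tracking q):
y = 16  # -> y = 16
q = y * 3  # -> q = 48
y = q * 10  # -> y = 480
q = y - 3  # -> q = 477

Answer: 477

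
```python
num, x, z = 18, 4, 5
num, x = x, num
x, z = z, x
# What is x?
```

Trace (tracking x):
num, x, z = (18, 4, 5)  # -> num = 18, x = 4, z = 5
num, x = (x, num)  # -> num = 4, x = 18
x, z = (z, x)  # -> x = 5, z = 18

Answer: 5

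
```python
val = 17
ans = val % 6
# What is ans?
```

Answer: 5

Derivation:
Trace (tracking ans):
val = 17  # -> val = 17
ans = val % 6  # -> ans = 5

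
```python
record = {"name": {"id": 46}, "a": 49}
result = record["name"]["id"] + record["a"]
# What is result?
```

Answer: 95

Derivation:
Trace (tracking result):
record = {'name': {'id': 46}, 'a': 49}  # -> record = {'name': {'id': 46}, 'a': 49}
result = record['name']['id'] + record['a']  # -> result = 95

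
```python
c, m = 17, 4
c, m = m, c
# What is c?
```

Trace (tracking c):
c, m = (17, 4)  # -> c = 17, m = 4
c, m = (m, c)  # -> c = 4, m = 17

Answer: 4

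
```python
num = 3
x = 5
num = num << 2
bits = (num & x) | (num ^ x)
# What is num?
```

Trace (tracking num):
num = 3  # -> num = 3
x = 5  # -> x = 5
num = num << 2  # -> num = 12
bits = num & x | num ^ x  # -> bits = 13

Answer: 12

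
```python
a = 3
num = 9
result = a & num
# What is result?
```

Trace (tracking result):
a = 3  # -> a = 3
num = 9  # -> num = 9
result = a & num  # -> result = 1

Answer: 1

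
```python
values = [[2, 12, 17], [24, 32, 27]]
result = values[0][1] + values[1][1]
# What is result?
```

Answer: 44

Derivation:
Trace (tracking result):
values = [[2, 12, 17], [24, 32, 27]]  # -> values = [[2, 12, 17], [24, 32, 27]]
result = values[0][1] + values[1][1]  # -> result = 44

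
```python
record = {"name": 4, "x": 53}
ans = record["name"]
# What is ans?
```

Answer: 4

Derivation:
Trace (tracking ans):
record = {'name': 4, 'x': 53}  # -> record = {'name': 4, 'x': 53}
ans = record['name']  # -> ans = 4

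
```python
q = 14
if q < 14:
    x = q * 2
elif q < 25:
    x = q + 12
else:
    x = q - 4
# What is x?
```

Answer: 26

Derivation:
Trace (tracking x):
q = 14  # -> q = 14
if q < 14:  # condition is False
elif q < 25:  # condition is True
    x = q + 12  # -> x = 26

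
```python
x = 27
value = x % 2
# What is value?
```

Answer: 1

Derivation:
Trace (tracking value):
x = 27  # -> x = 27
value = x % 2  # -> value = 1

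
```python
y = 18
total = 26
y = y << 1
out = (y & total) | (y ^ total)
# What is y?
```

Trace (tracking y):
y = 18  # -> y = 18
total = 26  # -> total = 26
y = y << 1  # -> y = 36
out = y & total | y ^ total  # -> out = 62

Answer: 36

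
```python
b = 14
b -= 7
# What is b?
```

Answer: 7

Derivation:
Trace (tracking b):
b = 14  # -> b = 14
b -= 7  # -> b = 7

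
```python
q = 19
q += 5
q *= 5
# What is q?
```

Trace (tracking q):
q = 19  # -> q = 19
q += 5  # -> q = 24
q *= 5  # -> q = 120

Answer: 120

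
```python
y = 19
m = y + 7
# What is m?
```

Answer: 26

Derivation:
Trace (tracking m):
y = 19  # -> y = 19
m = y + 7  # -> m = 26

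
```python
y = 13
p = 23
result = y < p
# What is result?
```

Trace (tracking result):
y = 13  # -> y = 13
p = 23  # -> p = 23
result = y < p  # -> result = True

Answer: True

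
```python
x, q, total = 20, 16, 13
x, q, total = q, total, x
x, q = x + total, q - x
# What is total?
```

Trace (tracking total):
x, q, total = (20, 16, 13)  # -> x = 20, q = 16, total = 13
x, q, total = (q, total, x)  # -> x = 16, q = 13, total = 20
x, q = (x + total, q - x)  # -> x = 36, q = -3

Answer: 20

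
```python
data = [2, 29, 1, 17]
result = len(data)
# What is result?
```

Answer: 4

Derivation:
Trace (tracking result):
data = [2, 29, 1, 17]  # -> data = [2, 29, 1, 17]
result = len(data)  # -> result = 4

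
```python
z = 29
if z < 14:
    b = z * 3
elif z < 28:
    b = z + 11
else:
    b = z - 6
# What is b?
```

Trace (tracking b):
z = 29  # -> z = 29
if z < 14:  # condition is False
elif z < 28:  # condition is False
else:
    b = z - 6  # -> b = 23

Answer: 23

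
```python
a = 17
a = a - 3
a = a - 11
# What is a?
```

Answer: 3

Derivation:
Trace (tracking a):
a = 17  # -> a = 17
a = a - 3  # -> a = 14
a = a - 11  # -> a = 3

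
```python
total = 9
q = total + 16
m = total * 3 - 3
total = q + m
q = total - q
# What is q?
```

Trace (tracking q):
total = 9  # -> total = 9
q = total + 16  # -> q = 25
m = total * 3 - 3  # -> m = 24
total = q + m  # -> total = 49
q = total - q  # -> q = 24

Answer: 24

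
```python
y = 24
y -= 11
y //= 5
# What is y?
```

Answer: 2

Derivation:
Trace (tracking y):
y = 24  # -> y = 24
y -= 11  # -> y = 13
y //= 5  # -> y = 2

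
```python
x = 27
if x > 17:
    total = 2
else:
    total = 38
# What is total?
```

Trace (tracking total):
x = 27  # -> x = 27
if x > 17:  # condition is True
    total = 2  # -> total = 2

Answer: 2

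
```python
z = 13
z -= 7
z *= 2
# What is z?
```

Trace (tracking z):
z = 13  # -> z = 13
z -= 7  # -> z = 6
z *= 2  # -> z = 12

Answer: 12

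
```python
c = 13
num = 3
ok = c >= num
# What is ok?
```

Trace (tracking ok):
c = 13  # -> c = 13
num = 3  # -> num = 3
ok = c >= num  # -> ok = True

Answer: True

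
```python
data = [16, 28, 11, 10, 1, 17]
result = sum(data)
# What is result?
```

Trace (tracking result):
data = [16, 28, 11, 10, 1, 17]  # -> data = [16, 28, 11, 10, 1, 17]
result = sum(data)  # -> result = 83

Answer: 83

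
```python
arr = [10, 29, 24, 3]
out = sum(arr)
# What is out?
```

Trace (tracking out):
arr = [10, 29, 24, 3]  # -> arr = [10, 29, 24, 3]
out = sum(arr)  # -> out = 66

Answer: 66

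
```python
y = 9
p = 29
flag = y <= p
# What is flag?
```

Answer: True

Derivation:
Trace (tracking flag):
y = 9  # -> y = 9
p = 29  # -> p = 29
flag = y <= p  # -> flag = True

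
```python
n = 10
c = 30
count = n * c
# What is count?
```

Trace (tracking count):
n = 10  # -> n = 10
c = 30  # -> c = 30
count = n * c  # -> count = 300

Answer: 300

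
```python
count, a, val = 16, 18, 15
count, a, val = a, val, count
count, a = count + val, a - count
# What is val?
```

Answer: 16

Derivation:
Trace (tracking val):
count, a, val = (16, 18, 15)  # -> count = 16, a = 18, val = 15
count, a, val = (a, val, count)  # -> count = 18, a = 15, val = 16
count, a = (count + val, a - count)  # -> count = 34, a = -3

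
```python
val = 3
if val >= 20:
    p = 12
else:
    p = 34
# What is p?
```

Answer: 34

Derivation:
Trace (tracking p):
val = 3  # -> val = 3
if val >= 20:  # condition is False
else:
    p = 34  # -> p = 34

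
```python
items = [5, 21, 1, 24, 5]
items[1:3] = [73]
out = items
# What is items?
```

Answer: [5, 73, 24, 5]

Derivation:
Trace (tracking items):
items = [5, 21, 1, 24, 5]  # -> items = [5, 21, 1, 24, 5]
items[1:3] = [73]  # -> items = [5, 73, 24, 5]
out = items  # -> out = [5, 73, 24, 5]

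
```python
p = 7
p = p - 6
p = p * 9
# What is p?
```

Answer: 9

Derivation:
Trace (tracking p):
p = 7  # -> p = 7
p = p - 6  # -> p = 1
p = p * 9  # -> p = 9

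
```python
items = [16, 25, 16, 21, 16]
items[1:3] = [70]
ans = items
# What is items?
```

Answer: [16, 70, 21, 16]

Derivation:
Trace (tracking items):
items = [16, 25, 16, 21, 16]  # -> items = [16, 25, 16, 21, 16]
items[1:3] = [70]  # -> items = [16, 70, 21, 16]
ans = items  # -> ans = [16, 70, 21, 16]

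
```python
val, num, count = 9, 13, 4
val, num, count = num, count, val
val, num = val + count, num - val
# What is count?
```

Trace (tracking count):
val, num, count = (9, 13, 4)  # -> val = 9, num = 13, count = 4
val, num, count = (num, count, val)  # -> val = 13, num = 4, count = 9
val, num = (val + count, num - val)  # -> val = 22, num = -9

Answer: 9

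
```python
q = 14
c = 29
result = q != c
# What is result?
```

Trace (tracking result):
q = 14  # -> q = 14
c = 29  # -> c = 29
result = q != c  # -> result = True

Answer: True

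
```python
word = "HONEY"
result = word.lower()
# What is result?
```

Answer: 'honey'

Derivation:
Trace (tracking result):
word = 'HONEY'  # -> word = 'HONEY'
result = word.lower()  # -> result = 'honey'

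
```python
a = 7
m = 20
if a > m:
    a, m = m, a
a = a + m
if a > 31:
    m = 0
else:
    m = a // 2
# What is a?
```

Trace (tracking a):
a = 7  # -> a = 7
m = 20  # -> m = 20
if a > m:  # condition is False
a = a + m  # -> a = 27
if a > 31:  # condition is False
else:
    m = a // 2  # -> m = 13

Answer: 27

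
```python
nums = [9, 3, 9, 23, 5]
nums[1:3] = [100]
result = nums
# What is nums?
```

Trace (tracking nums):
nums = [9, 3, 9, 23, 5]  # -> nums = [9, 3, 9, 23, 5]
nums[1:3] = [100]  # -> nums = [9, 100, 23, 5]
result = nums  # -> result = [9, 100, 23, 5]

Answer: [9, 100, 23, 5]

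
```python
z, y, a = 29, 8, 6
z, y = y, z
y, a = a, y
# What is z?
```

Answer: 8

Derivation:
Trace (tracking z):
z, y, a = (29, 8, 6)  # -> z = 29, y = 8, a = 6
z, y = (y, z)  # -> z = 8, y = 29
y, a = (a, y)  # -> y = 6, a = 29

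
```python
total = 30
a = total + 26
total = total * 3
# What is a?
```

Answer: 56

Derivation:
Trace (tracking a):
total = 30  # -> total = 30
a = total + 26  # -> a = 56
total = total * 3  # -> total = 90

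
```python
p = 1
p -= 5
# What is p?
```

Trace (tracking p):
p = 1  # -> p = 1
p -= 5  # -> p = -4

Answer: -4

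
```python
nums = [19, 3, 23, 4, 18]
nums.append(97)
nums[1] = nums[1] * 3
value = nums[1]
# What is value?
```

Answer: 9

Derivation:
Trace (tracking value):
nums = [19, 3, 23, 4, 18]  # -> nums = [19, 3, 23, 4, 18]
nums.append(97)  # -> nums = [19, 3, 23, 4, 18, 97]
nums[1] = nums[1] * 3  # -> nums = [19, 9, 23, 4, 18, 97]
value = nums[1]  # -> value = 9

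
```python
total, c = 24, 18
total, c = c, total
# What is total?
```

Answer: 18

Derivation:
Trace (tracking total):
total, c = (24, 18)  # -> total = 24, c = 18
total, c = (c, total)  # -> total = 18, c = 24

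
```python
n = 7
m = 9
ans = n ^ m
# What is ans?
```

Answer: 14

Derivation:
Trace (tracking ans):
n = 7  # -> n = 7
m = 9  # -> m = 9
ans = n ^ m  # -> ans = 14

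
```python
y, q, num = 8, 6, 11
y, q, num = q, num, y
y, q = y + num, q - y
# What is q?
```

Answer: 5

Derivation:
Trace (tracking q):
y, q, num = (8, 6, 11)  # -> y = 8, q = 6, num = 11
y, q, num = (q, num, y)  # -> y = 6, q = 11, num = 8
y, q = (y + num, q - y)  # -> y = 14, q = 5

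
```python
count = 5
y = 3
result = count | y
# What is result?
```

Answer: 7

Derivation:
Trace (tracking result):
count = 5  # -> count = 5
y = 3  # -> y = 3
result = count | y  # -> result = 7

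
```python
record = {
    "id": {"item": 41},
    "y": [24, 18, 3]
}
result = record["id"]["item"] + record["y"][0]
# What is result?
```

Answer: 65

Derivation:
Trace (tracking result):
record = {'id': {'item': 41}, 'y': [24, 18, 3]}  # -> record = {'id': {'item': 41}, 'y': [24, 18, 3]}
result = record['id']['item'] + record['y'][0]  # -> result = 65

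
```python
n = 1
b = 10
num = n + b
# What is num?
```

Trace (tracking num):
n = 1  # -> n = 1
b = 10  # -> b = 10
num = n + b  # -> num = 11

Answer: 11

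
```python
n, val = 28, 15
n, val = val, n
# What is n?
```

Trace (tracking n):
n, val = (28, 15)  # -> n = 28, val = 15
n, val = (val, n)  # -> n = 15, val = 28

Answer: 15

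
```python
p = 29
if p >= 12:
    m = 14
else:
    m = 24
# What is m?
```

Trace (tracking m):
p = 29  # -> p = 29
if p >= 12:  # condition is True
    m = 14  # -> m = 14

Answer: 14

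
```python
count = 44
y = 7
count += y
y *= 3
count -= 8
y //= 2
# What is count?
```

Answer: 43

Derivation:
Trace (tracking count):
count = 44  # -> count = 44
y = 7  # -> y = 7
count += y  # -> count = 51
y *= 3  # -> y = 21
count -= 8  # -> count = 43
y //= 2  # -> y = 10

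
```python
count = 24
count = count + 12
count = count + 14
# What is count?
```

Answer: 50

Derivation:
Trace (tracking count):
count = 24  # -> count = 24
count = count + 12  # -> count = 36
count = count + 14  # -> count = 50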